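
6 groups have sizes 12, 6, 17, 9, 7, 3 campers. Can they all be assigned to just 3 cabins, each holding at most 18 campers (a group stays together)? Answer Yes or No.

No

Total = 54 campers; ⌈54/18⌉ = 3.
The bound of 3 does not rule out 3, but exhaustive search shows no assignment into 3 cabins of capacity 18 campers exists — the minimum is 4.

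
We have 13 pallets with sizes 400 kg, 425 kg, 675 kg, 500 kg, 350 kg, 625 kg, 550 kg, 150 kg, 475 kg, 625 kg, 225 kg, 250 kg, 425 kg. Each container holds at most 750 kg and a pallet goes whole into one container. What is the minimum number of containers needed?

Total = 675 + 625 + 625 + 550 + 500 + 475 + 425 + 425 + 400 + 350 + 250 + 225 + 150 = 5675 kg.
Lower bound: ⌈5675/750⌉ = 8 containers.
Also, 9 pallets each exceed 375 kg, and no two of those can share a container, so at least 9 containers are needed.
A packing using 9 containers:
  container 1: 675 = 675
  container 2: 625 = 625
  container 3: 625 = 625
  container 4: 550 + 150 = 700
  container 5: 500 + 250 = 750
  container 6: 475 + 225 = 700
  container 7: 425 = 425
  container 8: 425 = 425
  container 9: 400 + 350 = 750
This matches the lower bound, so 9 is optimal.

9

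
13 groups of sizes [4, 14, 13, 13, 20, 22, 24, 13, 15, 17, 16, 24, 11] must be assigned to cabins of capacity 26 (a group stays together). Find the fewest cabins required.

Total = 24 + 24 + 22 + 20 + 17 + 16 + 15 + 14 + 13 + 13 + 13 + 11 + 4 = 206.
Lower bound: ⌈206/26⌉ = 8 cabins.
A packing using 10 cabins:
  cabin 1: 24 = 24
  cabin 2: 24 = 24
  cabin 3: 22 + 4 = 26
  cabin 4: 20 = 20
  cabin 5: 17 = 17
  cabin 6: 16 = 16
  cabin 7: 15 + 11 = 26
  cabin 8: 14 = 14
  cabin 9: 13 + 13 = 26
  cabin 10: 13 = 13
No arrangement into 9 cabins stays within capacity, so 10 is optimal.

10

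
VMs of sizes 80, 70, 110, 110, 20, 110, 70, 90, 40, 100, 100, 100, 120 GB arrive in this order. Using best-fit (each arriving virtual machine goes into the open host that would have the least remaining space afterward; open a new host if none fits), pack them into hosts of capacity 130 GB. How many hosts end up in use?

11

  80 → host 1 (new)  [load 80/130]
  70 → host 2 (new)  [load 70/130]
  110 → host 3 (new)  [load 110/130]
  110 → host 4 (new)  [load 110/130]
  20 → host 3  [load 130/130]
  110 → host 5 (new)  [load 110/130]
  70 → host 6 (new)  [load 70/130]
  90 → host 7 (new)  [load 90/130]
  40 → host 7  [load 130/130]
  100 → host 8 (new)  [load 100/130]
  100 → host 9 (new)  [load 100/130]
  100 → host 10 (new)  [load 100/130]
  120 → host 11 (new)  [load 120/130]
11 hosts opened.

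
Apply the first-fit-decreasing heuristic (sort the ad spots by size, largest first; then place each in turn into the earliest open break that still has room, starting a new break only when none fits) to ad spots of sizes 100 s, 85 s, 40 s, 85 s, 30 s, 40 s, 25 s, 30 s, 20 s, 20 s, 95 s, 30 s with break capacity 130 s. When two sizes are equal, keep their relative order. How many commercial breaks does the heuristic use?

5

Sorted descending: 100, 95, 85, 85, 40, 40, 30, 30, 30, 25, 20, 20.
  100 → break 1 (new)  [load 100/130]
  95 → break 2 (new)  [load 95/130]
  85 → break 3 (new)  [load 85/130]
  85 → break 4 (new)  [load 85/130]
  40 → break 3  [load 125/130]
  40 → break 4  [load 125/130]
  30 → break 1  [load 130/130]
  30 → break 2  [load 125/130]
  30 → break 5 (new)  [load 30/130]
  25 → break 5  [load 55/130]
  20 → break 5  [load 75/130]
  20 → break 5  [load 95/130]
5 commercial breaks opened.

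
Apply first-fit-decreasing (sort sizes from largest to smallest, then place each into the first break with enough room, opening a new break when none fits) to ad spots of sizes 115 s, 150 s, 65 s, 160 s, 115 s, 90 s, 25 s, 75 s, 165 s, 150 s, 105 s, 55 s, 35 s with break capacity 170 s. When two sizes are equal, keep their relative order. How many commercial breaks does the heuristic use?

9

Sorted descending: 165, 160, 150, 150, 115, 115, 105, 90, 75, 65, 55, 35, 25.
  165 → break 1 (new)  [load 165/170]
  160 → break 2 (new)  [load 160/170]
  150 → break 3 (new)  [load 150/170]
  150 → break 4 (new)  [load 150/170]
  115 → break 5 (new)  [load 115/170]
  115 → break 6 (new)  [load 115/170]
  105 → break 7 (new)  [load 105/170]
  90 → break 8 (new)  [load 90/170]
  75 → break 8  [load 165/170]
  65 → break 7  [load 170/170]
  55 → break 5  [load 170/170]
  35 → break 6  [load 150/170]
  25 → break 9 (new)  [load 25/170]
9 commercial breaks opened.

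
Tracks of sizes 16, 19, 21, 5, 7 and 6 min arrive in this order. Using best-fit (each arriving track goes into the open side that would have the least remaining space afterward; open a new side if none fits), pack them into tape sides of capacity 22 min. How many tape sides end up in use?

  16 → side 1 (new)  [load 16/22]
  19 → side 2 (new)  [load 19/22]
  21 → side 3 (new)  [load 21/22]
  5 → side 1  [load 21/22]
  7 → side 4 (new)  [load 7/22]
  6 → side 4  [load 13/22]
4 tape sides opened.

4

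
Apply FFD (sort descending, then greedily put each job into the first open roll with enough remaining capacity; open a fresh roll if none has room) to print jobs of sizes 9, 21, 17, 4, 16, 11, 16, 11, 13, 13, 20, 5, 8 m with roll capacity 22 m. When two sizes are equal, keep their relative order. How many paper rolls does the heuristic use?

Sorted descending: 21, 20, 17, 16, 16, 13, 13, 11, 11, 9, 8, 5, 4.
  21 → roll 1 (new)  [load 21/22]
  20 → roll 2 (new)  [load 20/22]
  17 → roll 3 (new)  [load 17/22]
  16 → roll 4 (new)  [load 16/22]
  16 → roll 5 (new)  [load 16/22]
  13 → roll 6 (new)  [load 13/22]
  13 → roll 7 (new)  [load 13/22]
  11 → roll 8 (new)  [load 11/22]
  11 → roll 8  [load 22/22]
  9 → roll 6  [load 22/22]
  8 → roll 7  [load 21/22]
  5 → roll 3  [load 22/22]
  4 → roll 4  [load 20/22]
8 paper rolls opened.

8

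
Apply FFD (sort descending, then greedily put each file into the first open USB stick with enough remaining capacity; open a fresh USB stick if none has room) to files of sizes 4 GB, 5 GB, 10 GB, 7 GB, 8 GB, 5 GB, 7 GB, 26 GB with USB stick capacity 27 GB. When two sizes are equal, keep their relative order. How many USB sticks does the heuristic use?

Sorted descending: 26, 10, 8, 7, 7, 5, 5, 4.
  26 → USB stick 1 (new)  [load 26/27]
  10 → USB stick 2 (new)  [load 10/27]
  8 → USB stick 2  [load 18/27]
  7 → USB stick 2  [load 25/27]
  7 → USB stick 3 (new)  [load 7/27]
  5 → USB stick 3  [load 12/27]
  5 → USB stick 3  [load 17/27]
  4 → USB stick 3  [load 21/27]
3 USB sticks opened.

3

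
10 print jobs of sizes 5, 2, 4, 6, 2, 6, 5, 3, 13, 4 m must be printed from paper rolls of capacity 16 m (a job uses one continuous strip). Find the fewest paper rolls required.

4

Total = 13 + 6 + 6 + 5 + 5 + 4 + 4 + 3 + 2 + 2 = 50 m.
Lower bound: ⌈50/16⌉ = 4 paper rolls.
A packing using 4 paper rolls:
  roll 1: 13 + 3 = 16
  roll 2: 6 + 6 + 4 = 16
  roll 3: 5 + 5 + 4 + 2 = 16
  roll 4: 2 = 2
This matches the lower bound, so 4 is optimal.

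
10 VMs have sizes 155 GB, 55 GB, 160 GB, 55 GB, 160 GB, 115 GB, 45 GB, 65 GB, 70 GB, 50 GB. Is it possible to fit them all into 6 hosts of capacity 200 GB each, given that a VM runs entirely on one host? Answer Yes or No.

Yes

A valid assignment using 6 hosts:
  host 1: 160 = 160
  host 2: 160 = 160
  host 3: 155 + 45 = 200
  host 4: 115 + 70 = 185
  host 5: 65 + 55 + 55 = 175
  host 6: 50 = 50
Every load is within 200 GB, so 6 hosts suffice.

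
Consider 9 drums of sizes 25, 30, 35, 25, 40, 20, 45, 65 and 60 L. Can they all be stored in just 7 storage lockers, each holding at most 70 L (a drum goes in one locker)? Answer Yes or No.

Yes

A valid assignment using 6 storage lockers:
  locker 1: 65 = 65
  locker 2: 60 = 60
  locker 3: 45 + 25 = 70
  locker 4: 40 + 30 = 70
  locker 5: 35 + 25 = 60
  locker 6: 20 = 20
That uses only 6 ≤ 7, so 7 storage lockers are enough.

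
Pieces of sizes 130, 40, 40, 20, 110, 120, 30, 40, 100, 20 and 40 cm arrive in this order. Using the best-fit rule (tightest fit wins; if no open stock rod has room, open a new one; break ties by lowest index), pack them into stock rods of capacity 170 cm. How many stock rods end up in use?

  130 → stock rod 1 (new)  [load 130/170]
  40 → stock rod 1  [load 170/170]
  40 → stock rod 2 (new)  [load 40/170]
  20 → stock rod 2  [load 60/170]
  110 → stock rod 2  [load 170/170]
  120 → stock rod 3 (new)  [load 120/170]
  30 → stock rod 3  [load 150/170]
  40 → stock rod 4 (new)  [load 40/170]
  100 → stock rod 4  [load 140/170]
  20 → stock rod 3  [load 170/170]
  40 → stock rod 5 (new)  [load 40/170]
5 stock rods opened.

5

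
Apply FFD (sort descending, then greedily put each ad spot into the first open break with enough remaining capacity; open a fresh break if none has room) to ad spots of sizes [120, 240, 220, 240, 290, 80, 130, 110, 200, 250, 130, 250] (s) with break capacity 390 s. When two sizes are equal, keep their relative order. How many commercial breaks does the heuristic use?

Sorted descending: 290, 250, 250, 240, 240, 220, 200, 130, 130, 120, 110, 80.
  290 → break 1 (new)  [load 290/390]
  250 → break 2 (new)  [load 250/390]
  250 → break 3 (new)  [load 250/390]
  240 → break 4 (new)  [load 240/390]
  240 → break 5 (new)  [load 240/390]
  220 → break 6 (new)  [load 220/390]
  200 → break 7 (new)  [load 200/390]
  130 → break 2  [load 380/390]
  130 → break 3  [load 380/390]
  120 → break 4  [load 360/390]
  110 → break 5  [load 350/390]
  80 → break 1  [load 370/390]
7 commercial breaks opened.

7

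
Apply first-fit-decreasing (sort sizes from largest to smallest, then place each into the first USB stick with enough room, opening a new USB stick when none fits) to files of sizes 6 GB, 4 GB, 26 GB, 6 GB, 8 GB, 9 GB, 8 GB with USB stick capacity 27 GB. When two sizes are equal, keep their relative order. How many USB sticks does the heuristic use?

3

Sorted descending: 26, 9, 8, 8, 6, 6, 4.
  26 → USB stick 1 (new)  [load 26/27]
  9 → USB stick 2 (new)  [load 9/27]
  8 → USB stick 2  [load 17/27]
  8 → USB stick 2  [load 25/27]
  6 → USB stick 3 (new)  [load 6/27]
  6 → USB stick 3  [load 12/27]
  4 → USB stick 3  [load 16/27]
3 USB sticks opened.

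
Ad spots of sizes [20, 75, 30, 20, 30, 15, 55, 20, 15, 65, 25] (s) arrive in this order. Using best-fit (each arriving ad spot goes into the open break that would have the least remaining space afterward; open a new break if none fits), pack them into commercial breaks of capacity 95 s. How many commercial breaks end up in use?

  20 → break 1 (new)  [load 20/95]
  75 → break 1  [load 95/95]
  30 → break 2 (new)  [load 30/95]
  20 → break 2  [load 50/95]
  30 → break 2  [load 80/95]
  15 → break 2  [load 95/95]
  55 → break 3 (new)  [load 55/95]
  20 → break 3  [load 75/95]
  15 → break 3  [load 90/95]
  65 → break 4 (new)  [load 65/95]
  25 → break 4  [load 90/95]
4 commercial breaks opened.

4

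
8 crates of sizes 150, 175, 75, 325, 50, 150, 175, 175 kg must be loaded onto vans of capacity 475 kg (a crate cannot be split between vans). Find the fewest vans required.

Total = 325 + 175 + 175 + 175 + 150 + 150 + 75 + 50 = 1275 kg.
Lower bound: ⌈1275/475⌉ = 3 vans.
A packing using 3 vans:
  van 1: 325 + 150 = 475
  van 2: 175 + 175 + 75 + 50 = 475
  van 3: 175 + 150 = 325
This matches the lower bound, so 3 is optimal.

3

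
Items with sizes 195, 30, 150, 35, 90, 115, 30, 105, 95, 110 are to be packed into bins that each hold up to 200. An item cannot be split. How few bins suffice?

Total = 195 + 150 + 115 + 110 + 105 + 95 + 90 + 35 + 30 + 30 = 955.
Lower bound: ⌈955/200⌉ = 5 bins.
A packing using 5 bins:
  bin 1: 195 = 195
  bin 2: 150 + 35 = 185
  bin 3: 115 + 30 + 30 = 175
  bin 4: 110 + 90 = 200
  bin 5: 105 + 95 = 200
This matches the lower bound, so 5 is optimal.

5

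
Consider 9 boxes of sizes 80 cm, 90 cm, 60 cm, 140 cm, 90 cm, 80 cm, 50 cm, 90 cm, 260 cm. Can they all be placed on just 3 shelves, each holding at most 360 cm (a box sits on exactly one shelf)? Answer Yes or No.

Yes

A valid assignment using 3 shelves:
  shelf 1: 260 + 90 = 350
  shelf 2: 140 + 90 + 90 = 320
  shelf 3: 80 + 80 + 60 + 50 = 270
Every load is within 360 cm, so 3 shelves suffice.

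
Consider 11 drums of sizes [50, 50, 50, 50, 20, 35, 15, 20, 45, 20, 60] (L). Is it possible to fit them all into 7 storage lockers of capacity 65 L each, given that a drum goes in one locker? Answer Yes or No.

No

Total = 415 L; ⌈415/65⌉ = 7.
The bound of 7 does not rule out 7, but exhaustive search shows no assignment into 7 storage lockers of capacity 65 L exists — the minimum is 8.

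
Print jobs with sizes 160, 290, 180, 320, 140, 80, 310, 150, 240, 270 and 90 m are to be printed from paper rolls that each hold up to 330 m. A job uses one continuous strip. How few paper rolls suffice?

Total = 320 + 310 + 290 + 270 + 240 + 180 + 160 + 150 + 140 + 90 + 80 = 2230 m.
Lower bound: ⌈2230/330⌉ = 7 paper rolls.
A packing using 8 paper rolls:
  roll 1: 320 = 320
  roll 2: 310 = 310
  roll 3: 290 = 290
  roll 4: 270 = 270
  roll 5: 240 + 90 = 330
  roll 6: 180 + 150 = 330
  roll 7: 160 + 140 = 300
  roll 8: 80 = 80
No arrangement into 7 paper rolls stays within capacity, so 8 is optimal.

8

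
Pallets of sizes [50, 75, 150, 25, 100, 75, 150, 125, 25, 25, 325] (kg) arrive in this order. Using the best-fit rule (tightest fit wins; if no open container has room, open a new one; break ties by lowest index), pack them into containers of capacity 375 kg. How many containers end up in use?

  50 → container 1 (new)  [load 50/375]
  75 → container 1  [load 125/375]
  150 → container 1  [load 275/375]
  25 → container 1  [load 300/375]
  100 → container 2 (new)  [load 100/375]
  75 → container 1  [load 375/375]
  150 → container 2  [load 250/375]
  125 → container 2  [load 375/375]
  25 → container 3 (new)  [load 25/375]
  25 → container 3  [load 50/375]
  325 → container 3  [load 375/375]
3 containers opened.

3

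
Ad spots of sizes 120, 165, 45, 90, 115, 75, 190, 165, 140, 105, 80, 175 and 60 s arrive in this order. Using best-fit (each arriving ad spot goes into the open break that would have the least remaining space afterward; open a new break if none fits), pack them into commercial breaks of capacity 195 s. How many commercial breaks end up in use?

9

  120 → break 1 (new)  [load 120/195]
  165 → break 2 (new)  [load 165/195]
  45 → break 1  [load 165/195]
  90 → break 3 (new)  [load 90/195]
  115 → break 4 (new)  [load 115/195]
  75 → break 4  [load 190/195]
  190 → break 5 (new)  [load 190/195]
  165 → break 6 (new)  [load 165/195]
  140 → break 7 (new)  [load 140/195]
  105 → break 3  [load 195/195]
  80 → break 8 (new)  [load 80/195]
  175 → break 9 (new)  [load 175/195]
  60 → break 8  [load 140/195]
9 commercial breaks opened.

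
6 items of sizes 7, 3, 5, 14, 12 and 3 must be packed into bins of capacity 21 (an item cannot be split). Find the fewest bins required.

3

Total = 14 + 12 + 7 + 5 + 3 + 3 = 44.
Lower bound: ⌈44/21⌉ = 3 bins.
A packing using 3 bins:
  bin 1: 14 + 7 = 21
  bin 2: 12 + 5 + 3 = 20
  bin 3: 3 = 3
This matches the lower bound, so 3 is optimal.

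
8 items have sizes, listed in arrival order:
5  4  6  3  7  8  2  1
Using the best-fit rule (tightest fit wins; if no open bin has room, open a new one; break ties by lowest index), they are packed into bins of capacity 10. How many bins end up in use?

4

  5 → bin 1 (new)  [load 5/10]
  4 → bin 1  [load 9/10]
  6 → bin 2 (new)  [load 6/10]
  3 → bin 2  [load 9/10]
  7 → bin 3 (new)  [load 7/10]
  8 → bin 4 (new)  [load 8/10]
  2 → bin 4  [load 10/10]
  1 → bin 1  [load 10/10]
4 bins opened.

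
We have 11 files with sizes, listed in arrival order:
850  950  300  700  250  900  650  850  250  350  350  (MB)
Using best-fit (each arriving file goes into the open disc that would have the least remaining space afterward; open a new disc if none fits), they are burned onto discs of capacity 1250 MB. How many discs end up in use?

6

  850 → disc 1 (new)  [load 850/1250]
  950 → disc 2 (new)  [load 950/1250]
  300 → disc 2  [load 1250/1250]
  700 → disc 3 (new)  [load 700/1250]
  250 → disc 1  [load 1100/1250]
  900 → disc 4 (new)  [load 900/1250]
  650 → disc 5 (new)  [load 650/1250]
  850 → disc 6 (new)  [load 850/1250]
  250 → disc 4  [load 1150/1250]
  350 → disc 6  [load 1200/1250]
  350 → disc 3  [load 1050/1250]
6 discs opened.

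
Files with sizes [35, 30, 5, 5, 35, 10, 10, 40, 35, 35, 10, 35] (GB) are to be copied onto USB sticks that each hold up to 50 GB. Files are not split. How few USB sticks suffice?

Total = 40 + 35 + 35 + 35 + 35 + 35 + 30 + 10 + 10 + 10 + 5 + 5 = 285 GB.
Lower bound: ⌈285/50⌉ = 6 USB sticks.
Also, 7 files each exceed 25 GB, and no two of those can share a USB stick, so at least 7 USB sticks are needed.
A packing using 7 USB sticks:
  USB stick 1: 40 + 10 = 50
  USB stick 2: 35 + 10 + 5 = 50
  USB stick 3: 35 + 10 + 5 = 50
  USB stick 4: 35 = 35
  USB stick 5: 35 = 35
  USB stick 6: 35 = 35
  USB stick 7: 30 = 30
This matches the lower bound, so 7 is optimal.

7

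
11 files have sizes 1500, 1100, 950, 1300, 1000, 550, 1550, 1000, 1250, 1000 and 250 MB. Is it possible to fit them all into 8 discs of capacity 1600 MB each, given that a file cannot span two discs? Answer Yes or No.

No

Total = 11450 MB; ⌈11450/1600⌉ = 8.
9 files each exceed half the capacity and cannot share a disc, forcing at least 9 discs.
At least 9 discs are required, but only 8 are allowed.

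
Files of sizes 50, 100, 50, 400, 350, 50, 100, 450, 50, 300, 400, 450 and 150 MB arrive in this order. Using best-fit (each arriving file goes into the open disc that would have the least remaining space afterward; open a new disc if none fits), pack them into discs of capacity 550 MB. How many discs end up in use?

6

  50 → disc 1 (new)  [load 50/550]
  100 → disc 1  [load 150/550]
  50 → disc 1  [load 200/550]
  400 → disc 2 (new)  [load 400/550]
  350 → disc 1  [load 550/550]
  50 → disc 2  [load 450/550]
  100 → disc 2  [load 550/550]
  450 → disc 3 (new)  [load 450/550]
  50 → disc 3  [load 500/550]
  300 → disc 4 (new)  [load 300/550]
  400 → disc 5 (new)  [load 400/550]
  450 → disc 6 (new)  [load 450/550]
  150 → disc 5  [load 550/550]
6 discs opened.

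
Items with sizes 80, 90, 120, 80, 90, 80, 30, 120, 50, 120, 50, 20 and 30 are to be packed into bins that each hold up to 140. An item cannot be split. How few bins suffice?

8

Total = 120 + 120 + 120 + 90 + 90 + 80 + 80 + 80 + 50 + 50 + 30 + 30 + 20 = 960.
Lower bound: ⌈960/140⌉ = 7 bins.
Also, 8 items each exceed 70, and no two of those can share a bin, so at least 8 bins are needed.
A packing using 8 bins:
  bin 1: 120 + 20 = 140
  bin 2: 120 = 120
  bin 3: 120 = 120
  bin 4: 90 + 50 = 140
  bin 5: 90 + 50 = 140
  bin 6: 80 + 30 + 30 = 140
  bin 7: 80 = 80
  bin 8: 80 = 80
This matches the lower bound, so 8 is optimal.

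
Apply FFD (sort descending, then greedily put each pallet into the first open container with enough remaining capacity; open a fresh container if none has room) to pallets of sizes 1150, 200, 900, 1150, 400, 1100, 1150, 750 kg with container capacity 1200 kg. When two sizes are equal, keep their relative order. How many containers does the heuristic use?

Sorted descending: 1150, 1150, 1150, 1100, 900, 750, 400, 200.
  1150 → container 1 (new)  [load 1150/1200]
  1150 → container 2 (new)  [load 1150/1200]
  1150 → container 3 (new)  [load 1150/1200]
  1100 → container 4 (new)  [load 1100/1200]
  900 → container 5 (new)  [load 900/1200]
  750 → container 6 (new)  [load 750/1200]
  400 → container 6  [load 1150/1200]
  200 → container 5  [load 1100/1200]
6 containers opened.

6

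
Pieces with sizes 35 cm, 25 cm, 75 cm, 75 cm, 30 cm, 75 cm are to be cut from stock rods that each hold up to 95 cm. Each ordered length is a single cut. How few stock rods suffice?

Total = 75 + 75 + 75 + 35 + 30 + 25 = 315 cm.
Lower bound: ⌈315/95⌉ = 4 stock rods.
A packing using 4 stock rods:
  stock rod 1: 75 = 75
  stock rod 2: 75 = 75
  stock rod 3: 75 = 75
  stock rod 4: 35 + 30 + 25 = 90
This matches the lower bound, so 4 is optimal.

4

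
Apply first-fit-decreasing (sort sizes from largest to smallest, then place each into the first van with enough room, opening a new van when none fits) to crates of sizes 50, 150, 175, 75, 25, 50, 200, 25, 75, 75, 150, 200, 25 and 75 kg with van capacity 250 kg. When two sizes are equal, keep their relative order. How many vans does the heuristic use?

6

Sorted descending: 200, 200, 175, 150, 150, 75, 75, 75, 75, 50, 50, 25, 25, 25.
  200 → van 1 (new)  [load 200/250]
  200 → van 2 (new)  [load 200/250]
  175 → van 3 (new)  [load 175/250]
  150 → van 4 (new)  [load 150/250]
  150 → van 5 (new)  [load 150/250]
  75 → van 3  [load 250/250]
  75 → van 4  [load 225/250]
  75 → van 5  [load 225/250]
  75 → van 6 (new)  [load 75/250]
  50 → van 1  [load 250/250]
  50 → van 2  [load 250/250]
  25 → van 4  [load 250/250]
  25 → van 5  [load 250/250]
  25 → van 6  [load 100/250]
6 vans opened.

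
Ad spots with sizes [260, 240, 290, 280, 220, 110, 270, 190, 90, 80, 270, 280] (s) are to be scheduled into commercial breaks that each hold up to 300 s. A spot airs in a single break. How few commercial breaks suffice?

Total = 290 + 280 + 280 + 270 + 270 + 260 + 240 + 220 + 190 + 110 + 90 + 80 = 2580 s.
Lower bound: ⌈2580/300⌉ = 9 commercial breaks.
A packing using 10 commercial breaks:
  break 1: 290 = 290
  break 2: 280 = 280
  break 3: 280 = 280
  break 4: 270 = 270
  break 5: 270 = 270
  break 6: 260 = 260
  break 7: 240 = 240
  break 8: 220 + 80 = 300
  break 9: 190 + 110 = 300
  break 10: 90 = 90
No arrangement into 9 commercial breaks stays within capacity, so 10 is optimal.

10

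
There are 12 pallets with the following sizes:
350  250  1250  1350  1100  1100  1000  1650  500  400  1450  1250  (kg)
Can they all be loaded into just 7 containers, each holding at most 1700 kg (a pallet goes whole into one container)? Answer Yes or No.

No

Total = 11650 kg; ⌈11650/1700⌉ = 7.
8 pallets each exceed half the capacity and cannot share a container, forcing at least 8 containers.
At least 8 containers are required, but only 7 are allowed.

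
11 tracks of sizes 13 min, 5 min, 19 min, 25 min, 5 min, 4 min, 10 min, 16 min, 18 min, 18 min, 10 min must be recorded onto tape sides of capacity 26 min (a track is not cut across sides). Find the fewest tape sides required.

6

Total = 25 + 19 + 18 + 18 + 16 + 13 + 10 + 10 + 5 + 5 + 4 = 143 min.
Lower bound: ⌈143/26⌉ = 6 tape sides.
A packing using 6 tape sides:
  side 1: 25 = 25
  side 2: 19 + 5 = 24
  side 3: 18 + 5 = 23
  side 4: 18 + 4 = 22
  side 5: 16 + 10 = 26
  side 6: 13 + 10 = 23
This matches the lower bound, so 6 is optimal.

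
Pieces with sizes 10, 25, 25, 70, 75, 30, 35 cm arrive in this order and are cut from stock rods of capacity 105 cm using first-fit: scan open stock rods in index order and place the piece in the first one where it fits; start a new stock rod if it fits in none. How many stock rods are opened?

3

  10 → stock rod 1 (new)  [load 10/105]
  25 → stock rod 1  [load 35/105]
  25 → stock rod 1  [load 60/105]
  70 → stock rod 2 (new)  [load 70/105]
  75 → stock rod 3 (new)  [load 75/105]
  30 → stock rod 1  [load 90/105]
  35 → stock rod 2  [load 105/105]
3 stock rods opened.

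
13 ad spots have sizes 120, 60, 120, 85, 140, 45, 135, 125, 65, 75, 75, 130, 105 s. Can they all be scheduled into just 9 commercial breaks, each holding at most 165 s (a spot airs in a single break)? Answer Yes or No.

Yes

A valid assignment using 9 commercial breaks:
  break 1: 140 = 140
  break 2: 135 = 135
  break 3: 130 = 130
  break 4: 125 = 125
  break 5: 120 + 45 = 165
  break 6: 120 = 120
  break 7: 105 + 60 = 165
  break 8: 85 + 75 = 160
  break 9: 75 + 65 = 140
Every load is within 165 s, so 9 commercial breaks suffice.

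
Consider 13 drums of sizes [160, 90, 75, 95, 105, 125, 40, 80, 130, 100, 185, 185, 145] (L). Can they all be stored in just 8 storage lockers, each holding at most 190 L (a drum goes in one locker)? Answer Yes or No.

No

Total = 1515 L; ⌈1515/190⌉ = 8.
The bound of 8 does not rule out 8, but exhaustive search shows no assignment into 8 storage lockers of capacity 190 L exists — the minimum is 9.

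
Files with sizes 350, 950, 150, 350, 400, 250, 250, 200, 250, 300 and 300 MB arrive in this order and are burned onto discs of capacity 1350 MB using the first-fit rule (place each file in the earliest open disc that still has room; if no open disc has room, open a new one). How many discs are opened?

  350 → disc 1 (new)  [load 350/1350]
  950 → disc 1  [load 1300/1350]
  150 → disc 2 (new)  [load 150/1350]
  350 → disc 2  [load 500/1350]
  400 → disc 2  [load 900/1350]
  250 → disc 2  [load 1150/1350]
  250 → disc 3 (new)  [load 250/1350]
  200 → disc 2  [load 1350/1350]
  250 → disc 3  [load 500/1350]
  300 → disc 3  [load 800/1350]
  300 → disc 3  [load 1100/1350]
3 discs opened.

3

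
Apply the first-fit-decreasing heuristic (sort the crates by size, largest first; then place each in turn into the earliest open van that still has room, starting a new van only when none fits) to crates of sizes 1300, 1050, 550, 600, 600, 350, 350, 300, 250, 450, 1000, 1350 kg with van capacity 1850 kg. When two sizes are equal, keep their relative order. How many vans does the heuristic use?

5

Sorted descending: 1350, 1300, 1050, 1000, 600, 600, 550, 450, 350, 350, 300, 250.
  1350 → van 1 (new)  [load 1350/1850]
  1300 → van 2 (new)  [load 1300/1850]
  1050 → van 3 (new)  [load 1050/1850]
  1000 → van 4 (new)  [load 1000/1850]
  600 → van 3  [load 1650/1850]
  600 → van 4  [load 1600/1850]
  550 → van 2  [load 1850/1850]
  450 → van 1  [load 1800/1850]
  350 → van 5 (new)  [load 350/1850]
  350 → van 5  [load 700/1850]
  300 → van 5  [load 1000/1850]
  250 → van 4  [load 1850/1850]
5 vans opened.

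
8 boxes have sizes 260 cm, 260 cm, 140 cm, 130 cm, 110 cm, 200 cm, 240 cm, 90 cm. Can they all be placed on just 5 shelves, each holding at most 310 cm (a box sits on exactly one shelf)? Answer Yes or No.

No

Total = 1430 cm; ⌈1430/310⌉ = 5.
The bound of 5 does not rule out 5, but exhaustive search shows no assignment into 5 shelves of capacity 310 cm exists — the minimum is 6.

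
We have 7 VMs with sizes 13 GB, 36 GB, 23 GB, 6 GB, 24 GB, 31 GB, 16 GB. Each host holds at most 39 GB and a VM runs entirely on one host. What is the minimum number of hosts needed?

Total = 36 + 31 + 24 + 23 + 16 + 13 + 6 = 149 GB.
Lower bound: ⌈149/39⌉ = 4 hosts.
A packing using 4 hosts:
  host 1: 36 = 36
  host 2: 31 + 6 = 37
  host 3: 24 + 13 = 37
  host 4: 23 + 16 = 39
This matches the lower bound, so 4 is optimal.

4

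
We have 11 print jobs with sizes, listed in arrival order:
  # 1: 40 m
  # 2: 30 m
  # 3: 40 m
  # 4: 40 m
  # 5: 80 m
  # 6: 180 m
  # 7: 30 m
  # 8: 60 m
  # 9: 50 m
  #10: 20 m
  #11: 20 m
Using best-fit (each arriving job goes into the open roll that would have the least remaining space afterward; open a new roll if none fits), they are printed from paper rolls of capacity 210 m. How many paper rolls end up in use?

  40 → roll 1 (new)  [load 40/210]
  30 → roll 1  [load 70/210]
  40 → roll 1  [load 110/210]
  40 → roll 1  [load 150/210]
  80 → roll 2 (new)  [load 80/210]
  180 → roll 3 (new)  [load 180/210]
  30 → roll 3  [load 210/210]
  60 → roll 1  [load 210/210]
  50 → roll 2  [load 130/210]
  20 → roll 2  [load 150/210]
  20 → roll 2  [load 170/210]
3 paper rolls opened.

3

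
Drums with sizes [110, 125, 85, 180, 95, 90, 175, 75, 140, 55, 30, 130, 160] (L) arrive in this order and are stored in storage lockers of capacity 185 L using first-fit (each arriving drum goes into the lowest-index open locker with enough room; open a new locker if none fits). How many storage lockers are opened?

  110 → locker 1 (new)  [load 110/185]
  125 → locker 2 (new)  [load 125/185]
  85 → locker 3 (new)  [load 85/185]
  180 → locker 4 (new)  [load 180/185]
  95 → locker 3  [load 180/185]
  90 → locker 5 (new)  [load 90/185]
  175 → locker 6 (new)  [load 175/185]
  75 → locker 1  [load 185/185]
  140 → locker 7 (new)  [load 140/185]
  55 → locker 2  [load 180/185]
  30 → locker 5  [load 120/185]
  130 → locker 8 (new)  [load 130/185]
  160 → locker 9 (new)  [load 160/185]
9 storage lockers opened.

9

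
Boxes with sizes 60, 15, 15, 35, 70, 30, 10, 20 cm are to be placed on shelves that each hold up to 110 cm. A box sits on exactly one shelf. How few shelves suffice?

Total = 70 + 60 + 35 + 30 + 20 + 15 + 15 + 10 = 255 cm.
Lower bound: ⌈255/110⌉ = 3 shelves.
A packing using 3 shelves:
  shelf 1: 70 + 35 = 105
  shelf 2: 60 + 30 + 20 = 110
  shelf 3: 15 + 15 + 10 = 40
This matches the lower bound, so 3 is optimal.

3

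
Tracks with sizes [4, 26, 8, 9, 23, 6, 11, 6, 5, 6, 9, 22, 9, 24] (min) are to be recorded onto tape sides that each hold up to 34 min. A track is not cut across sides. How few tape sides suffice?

Total = 26 + 24 + 23 + 22 + 11 + 9 + 9 + 9 + 8 + 6 + 6 + 6 + 5 + 4 = 168 min.
Lower bound: ⌈168/34⌉ = 5 tape sides.
A packing using 5 tape sides:
  side 1: 26 + 8 = 34
  side 2: 24 + 9 = 33
  side 3: 23 + 11 = 34
  side 4: 22 + 6 + 6 = 34
  side 5: 9 + 9 + 6 + 5 + 4 = 33
This matches the lower bound, so 5 is optimal.

5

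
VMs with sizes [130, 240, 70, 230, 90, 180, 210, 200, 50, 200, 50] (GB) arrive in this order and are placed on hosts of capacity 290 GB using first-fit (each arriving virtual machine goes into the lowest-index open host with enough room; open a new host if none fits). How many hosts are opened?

7

  130 → host 1 (new)  [load 130/290]
  240 → host 2 (new)  [load 240/290]
  70 → host 1  [load 200/290]
  230 → host 3 (new)  [load 230/290]
  90 → host 1  [load 290/290]
  180 → host 4 (new)  [load 180/290]
  210 → host 5 (new)  [load 210/290]
  200 → host 6 (new)  [load 200/290]
  50 → host 2  [load 290/290]
  200 → host 7 (new)  [load 200/290]
  50 → host 3  [load 280/290]
7 hosts opened.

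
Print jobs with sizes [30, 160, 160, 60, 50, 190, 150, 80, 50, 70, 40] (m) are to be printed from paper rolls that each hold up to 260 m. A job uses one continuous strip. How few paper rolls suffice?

4

Total = 190 + 160 + 160 + 150 + 80 + 70 + 60 + 50 + 50 + 40 + 30 = 1040 m.
Lower bound: ⌈1040/260⌉ = 4 paper rolls.
A packing using 4 paper rolls:
  roll 1: 190 + 70 = 260
  roll 2: 160 + 60 + 40 = 260
  roll 3: 160 + 50 + 50 = 260
  roll 4: 150 + 80 + 30 = 260
This matches the lower bound, so 4 is optimal.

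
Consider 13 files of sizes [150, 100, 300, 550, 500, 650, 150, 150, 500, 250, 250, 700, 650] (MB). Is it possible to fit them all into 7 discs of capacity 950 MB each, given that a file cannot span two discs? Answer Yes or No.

Yes

A valid assignment using 6 discs:
  disc 1: 700 + 250 = 950
  disc 2: 650 + 300 = 950
  disc 3: 650 + 250 = 900
  disc 4: 550 + 150 + 150 + 100 = 950
  disc 5: 500 + 150 = 650
  disc 6: 500 = 500
That uses only 6 ≤ 7, so 7 discs are enough.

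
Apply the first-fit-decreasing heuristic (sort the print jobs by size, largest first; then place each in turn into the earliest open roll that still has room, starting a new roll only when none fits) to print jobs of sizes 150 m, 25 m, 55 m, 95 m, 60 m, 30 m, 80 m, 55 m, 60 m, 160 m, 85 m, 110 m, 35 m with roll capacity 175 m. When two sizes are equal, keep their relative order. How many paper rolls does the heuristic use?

Sorted descending: 160, 150, 110, 95, 85, 80, 60, 60, 55, 55, 35, 30, 25.
  160 → roll 1 (new)  [load 160/175]
  150 → roll 2 (new)  [load 150/175]
  110 → roll 3 (new)  [load 110/175]
  95 → roll 4 (new)  [load 95/175]
  85 → roll 5 (new)  [load 85/175]
  80 → roll 4  [load 175/175]
  60 → roll 3  [load 170/175]
  60 → roll 5  [load 145/175]
  55 → roll 6 (new)  [load 55/175]
  55 → roll 6  [load 110/175]
  35 → roll 6  [load 145/175]
  30 → roll 5  [load 175/175]
  25 → roll 2  [load 175/175]
6 paper rolls opened.

6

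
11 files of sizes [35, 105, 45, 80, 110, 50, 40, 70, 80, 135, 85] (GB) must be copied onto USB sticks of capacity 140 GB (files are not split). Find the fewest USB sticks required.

Total = 135 + 110 + 105 + 85 + 80 + 80 + 70 + 50 + 45 + 40 + 35 = 835 GB.
Lower bound: ⌈835/140⌉ = 6 USB sticks.
A packing using 7 USB sticks:
  USB stick 1: 135 = 135
  USB stick 2: 110 = 110
  USB stick 3: 105 + 35 = 140
  USB stick 4: 85 + 50 = 135
  USB stick 5: 80 + 45 = 125
  USB stick 6: 80 + 40 = 120
  USB stick 7: 70 = 70
No arrangement into 6 USB sticks stays within capacity, so 7 is optimal.

7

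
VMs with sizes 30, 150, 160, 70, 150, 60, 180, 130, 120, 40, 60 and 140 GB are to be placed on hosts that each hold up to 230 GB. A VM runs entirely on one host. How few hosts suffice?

7

Total = 180 + 160 + 150 + 150 + 140 + 130 + 120 + 70 + 60 + 60 + 40 + 30 = 1290 GB.
Lower bound: ⌈1290/230⌉ = 6 hosts.
Also, 7 VMs each exceed 115 GB, and no two of those can share a host, so at least 7 hosts are needed.
A packing using 7 hosts:
  host 1: 180 + 40 = 220
  host 2: 160 + 70 = 230
  host 3: 150 + 60 = 210
  host 4: 150 + 60 = 210
  host 5: 140 + 30 = 170
  host 6: 130 = 130
  host 7: 120 = 120
This matches the lower bound, so 7 is optimal.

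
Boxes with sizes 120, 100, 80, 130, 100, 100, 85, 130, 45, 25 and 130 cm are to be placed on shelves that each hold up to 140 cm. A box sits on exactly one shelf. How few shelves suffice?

9

Total = 130 + 130 + 130 + 120 + 100 + 100 + 100 + 85 + 80 + 45 + 25 = 1045 cm.
Lower bound: ⌈1045/140⌉ = 8 shelves.
Also, 9 boxes each exceed 70 cm, and no two of those can share a shelf, so at least 9 shelves are needed.
A packing using 9 shelves:
  shelf 1: 130 = 130
  shelf 2: 130 = 130
  shelf 3: 130 = 130
  shelf 4: 120 = 120
  shelf 5: 100 + 25 = 125
  shelf 6: 100 = 100
  shelf 7: 100 = 100
  shelf 8: 85 + 45 = 130
  shelf 9: 80 = 80
This matches the lower bound, so 9 is optimal.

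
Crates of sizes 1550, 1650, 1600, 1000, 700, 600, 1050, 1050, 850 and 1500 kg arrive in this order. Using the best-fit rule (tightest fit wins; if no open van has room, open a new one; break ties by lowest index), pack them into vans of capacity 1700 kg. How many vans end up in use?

8

  1550 → van 1 (new)  [load 1550/1700]
  1650 → van 2 (new)  [load 1650/1700]
  1600 → van 3 (new)  [load 1600/1700]
  1000 → van 4 (new)  [load 1000/1700]
  700 → van 4  [load 1700/1700]
  600 → van 5 (new)  [load 600/1700]
  1050 → van 5  [load 1650/1700]
  1050 → van 6 (new)  [load 1050/1700]
  850 → van 7 (new)  [load 850/1700]
  1500 → van 8 (new)  [load 1500/1700]
8 vans opened.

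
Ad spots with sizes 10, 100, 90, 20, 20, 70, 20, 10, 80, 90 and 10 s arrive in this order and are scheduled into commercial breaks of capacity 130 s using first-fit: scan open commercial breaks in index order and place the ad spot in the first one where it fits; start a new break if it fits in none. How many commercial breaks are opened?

  10 → break 1 (new)  [load 10/130]
  100 → break 1  [load 110/130]
  90 → break 2 (new)  [load 90/130]
  20 → break 1  [load 130/130]
  20 → break 2  [load 110/130]
  70 → break 3 (new)  [load 70/130]
  20 → break 2  [load 130/130]
  10 → break 3  [load 80/130]
  80 → break 4 (new)  [load 80/130]
  90 → break 5 (new)  [load 90/130]
  10 → break 3  [load 90/130]
5 commercial breaks opened.

5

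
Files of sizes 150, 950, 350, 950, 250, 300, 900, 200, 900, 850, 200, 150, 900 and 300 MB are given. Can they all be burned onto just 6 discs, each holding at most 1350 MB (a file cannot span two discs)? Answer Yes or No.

A valid assignment using 6 discs:
  disc 1: 950 + 350 = 1300
  disc 2: 950 + 300 = 1250
  disc 3: 900 + 300 + 150 = 1350
  disc 4: 900 + 250 + 200 = 1350
  disc 5: 900 + 200 + 150 = 1250
  disc 6: 850 = 850
Every load is within 1350 MB, so 6 discs suffice.

Yes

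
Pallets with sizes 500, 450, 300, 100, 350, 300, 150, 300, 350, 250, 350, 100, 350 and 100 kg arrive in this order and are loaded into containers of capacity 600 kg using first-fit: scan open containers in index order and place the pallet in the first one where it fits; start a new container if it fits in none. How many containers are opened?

  500 → container 1 (new)  [load 500/600]
  450 → container 2 (new)  [load 450/600]
  300 → container 3 (new)  [load 300/600]
  100 → container 1  [load 600/600]
  350 → container 4 (new)  [load 350/600]
  300 → container 3  [load 600/600]
  150 → container 2  [load 600/600]
  300 → container 5 (new)  [load 300/600]
  350 → container 6 (new)  [load 350/600]
  250 → container 4  [load 600/600]
  350 → container 7 (new)  [load 350/600]
  100 → container 5  [load 400/600]
  350 → container 8 (new)  [load 350/600]
  100 → container 5  [load 500/600]
8 containers opened.

8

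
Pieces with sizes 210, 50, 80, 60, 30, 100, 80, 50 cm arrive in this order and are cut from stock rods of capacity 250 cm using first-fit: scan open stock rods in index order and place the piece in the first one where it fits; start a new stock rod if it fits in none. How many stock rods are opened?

3

  210 → stock rod 1 (new)  [load 210/250]
  50 → stock rod 2 (new)  [load 50/250]
  80 → stock rod 2  [load 130/250]
  60 → stock rod 2  [load 190/250]
  30 → stock rod 1  [load 240/250]
  100 → stock rod 3 (new)  [load 100/250]
  80 → stock rod 3  [load 180/250]
  50 → stock rod 2  [load 240/250]
3 stock rods opened.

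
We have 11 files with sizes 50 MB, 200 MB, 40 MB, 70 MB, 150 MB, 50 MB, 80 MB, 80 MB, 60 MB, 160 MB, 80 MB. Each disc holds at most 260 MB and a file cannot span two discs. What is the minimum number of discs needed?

4

Total = 200 + 160 + 150 + 80 + 80 + 80 + 70 + 60 + 50 + 50 + 40 = 1020 MB.
Lower bound: ⌈1020/260⌉ = 4 discs.
A packing using 4 discs:
  disc 1: 200 + 60 = 260
  disc 2: 160 + 80 = 240
  disc 3: 150 + 70 + 40 = 260
  disc 4: 80 + 80 + 50 + 50 = 260
This matches the lower bound, so 4 is optimal.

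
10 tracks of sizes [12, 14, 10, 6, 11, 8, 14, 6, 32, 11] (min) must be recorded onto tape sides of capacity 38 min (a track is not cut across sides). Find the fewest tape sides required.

4

Total = 32 + 14 + 14 + 12 + 11 + 11 + 10 + 8 + 6 + 6 = 124 min.
Lower bound: ⌈124/38⌉ = 4 tape sides.
A packing using 4 tape sides:
  side 1: 32 + 6 = 38
  side 2: 14 + 14 + 10 = 38
  side 3: 12 + 11 + 11 = 34
  side 4: 8 + 6 = 14
This matches the lower bound, so 4 is optimal.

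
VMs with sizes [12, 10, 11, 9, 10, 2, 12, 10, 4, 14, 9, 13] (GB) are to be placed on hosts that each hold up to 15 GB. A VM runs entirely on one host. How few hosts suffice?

10

Total = 14 + 13 + 12 + 12 + 11 + 10 + 10 + 10 + 9 + 9 + 4 + 2 = 116 GB.
Lower bound: ⌈116/15⌉ = 8 hosts.
Also, 10 VMs each exceed 15/2 GB, and no two of those can share a host, so at least 10 hosts are needed.
A packing using 10 hosts:
  host 1: 14 = 14
  host 2: 13 + 2 = 15
  host 3: 12 = 12
  host 4: 12 = 12
  host 5: 11 + 4 = 15
  host 6: 10 = 10
  host 7: 10 = 10
  host 8: 10 = 10
  host 9: 9 = 9
  host 10: 9 = 9
This matches the lower bound, so 10 is optimal.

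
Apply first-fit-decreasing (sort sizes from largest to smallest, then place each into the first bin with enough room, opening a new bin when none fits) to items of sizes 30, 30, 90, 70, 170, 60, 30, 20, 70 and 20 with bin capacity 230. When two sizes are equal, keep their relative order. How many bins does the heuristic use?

Sorted descending: 170, 90, 70, 70, 60, 30, 30, 30, 20, 20.
  170 → bin 1 (new)  [load 170/230]
  90 → bin 2 (new)  [load 90/230]
  70 → bin 2  [load 160/230]
  70 → bin 2  [load 230/230]
  60 → bin 1  [load 230/230]
  30 → bin 3 (new)  [load 30/230]
  30 → bin 3  [load 60/230]
  30 → bin 3  [load 90/230]
  20 → bin 3  [load 110/230]
  20 → bin 3  [load 130/230]
3 bins opened.

3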